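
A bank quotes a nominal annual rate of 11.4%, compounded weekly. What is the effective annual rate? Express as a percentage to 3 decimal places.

12.061%

EAR = (1 + 11.4%/52)^52 − 1 = (1 + 0.00219231)^52 − 1.
(1 + 0.00219231)^52 ≈ 1.120612, so EAR ≈ 12.06123%.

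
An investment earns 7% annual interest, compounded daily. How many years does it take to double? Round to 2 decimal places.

(1 + 0.000191781)^(365t) = 2.
365t = ln 2 / ln(1 + 0.000191781) ≈ 0.69315/0.000191762 ≈ 3614.6140.
t ≈ 9.9031.

9.90 years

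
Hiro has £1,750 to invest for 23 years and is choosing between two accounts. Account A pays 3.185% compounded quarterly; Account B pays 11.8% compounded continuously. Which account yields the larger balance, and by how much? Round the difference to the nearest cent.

A: (1 + 0.0079625)^92 ≈ 2.074352227, so 1,750 × 2.074352227 ≈ 3,630.1164.
B: e^(0.118·23) = e^2.714 ≈ 15.089513012, so 1,750 × 15.089513012 ≈ 26,406.6478.
Difference ≈ 22,776.5314 in favor of B.

Account B, by £22,776.53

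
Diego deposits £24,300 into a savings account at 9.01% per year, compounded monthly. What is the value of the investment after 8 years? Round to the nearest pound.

£49,828

Periodic rate = 9.01%/12 = 0.00750833; periods = 12·8 = 96.
A = 24,300·(1 + 0.0901/12)^96 ≈ 24,300·2.0505488026 ≈ 49,828.3359.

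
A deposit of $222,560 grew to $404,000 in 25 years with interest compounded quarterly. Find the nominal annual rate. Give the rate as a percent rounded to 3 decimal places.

2.392%

The 100-period growth factor is 404,000/222,560 = 1.81524.
r/4 = 1.81524^(1/100) − 1 ≈ 0.00597999, so r ≈ 4·0.00597999 = 2.39200%.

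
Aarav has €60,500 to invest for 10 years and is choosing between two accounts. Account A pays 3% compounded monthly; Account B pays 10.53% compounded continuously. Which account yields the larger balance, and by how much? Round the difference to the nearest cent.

Account B, by €91,771.45

Account A growth factor: (1 + 0.0025)^120 ≈ 1.3493535472; balance ≈ 81,635.8896.
Account B growth factor: e^(0.1053·10) = e^1.053 ≈ 2.86623694372; balance ≈ 173,407.3351.
Account B is larger by 91,771.4455.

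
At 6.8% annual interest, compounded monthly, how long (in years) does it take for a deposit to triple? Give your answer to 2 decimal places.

(1 + 0.00566667)^(12t) = 3.
12t = ln 3 / ln(1 + 0.00566667) ≈ 1.0986/0.00565067 ≈ 194.4215.
t ≈ 16.2018.

16.20 years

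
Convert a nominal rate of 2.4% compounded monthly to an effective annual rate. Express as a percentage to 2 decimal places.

One year is 12 periods at 0.002 each: (1 + 0.002)^12 ≈ 1.024266.
EAR = 1.024266 − 1 ≈ 2.42658%.

2.43%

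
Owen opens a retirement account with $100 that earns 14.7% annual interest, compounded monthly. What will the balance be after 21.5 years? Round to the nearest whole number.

Periodic rate = 14.7%/12 = 0.01225; periods = 12·21.5 = 258.
A = 100·(1 + 0.01225)^258 ≈ 100·23.1338888 ≈ 2,313.3889.

$2,313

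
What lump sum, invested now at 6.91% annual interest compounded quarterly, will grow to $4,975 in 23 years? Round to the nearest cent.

$1,029.11

Periodic rate = 6.91%/4 = 0.017275; 92 periods.
P = 4,975/(1 + 0.017275)^92 ≈ 4,975/4.83426208 ≈ 1,029.1126.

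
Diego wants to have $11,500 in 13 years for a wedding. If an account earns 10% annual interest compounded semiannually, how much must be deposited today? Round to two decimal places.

Periodic rate = 10%/2 = 0.05; 26 periods.
P = 11,500/(1 + 0.05)^26 ≈ 11,500/3.5556726879 ≈ 3,234.2685.

$3,234.27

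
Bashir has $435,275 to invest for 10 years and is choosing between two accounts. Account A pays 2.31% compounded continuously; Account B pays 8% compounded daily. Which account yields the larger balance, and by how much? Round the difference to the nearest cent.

A: e^(0.0231·10) = e^0.231 ≈ 1.25985923945, so 435,275 × 1.25985923945 ≈ 548,385.2305.
B: (1 + 0.08/365)^3650 ≈ 2.22534584963, so 435,275 × 2.22534584963 ≈ 968,637.4147.
Difference ≈ 420,252.1842 in favor of B.

Account B, by $420,252.18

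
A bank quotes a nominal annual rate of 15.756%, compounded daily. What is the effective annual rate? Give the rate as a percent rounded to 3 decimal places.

17.061%

EAR = (1 + 15.756%/365)^365 − 1 = (1 + 0.000431671)^365 − 1.
(1 + 0.000431671)^365 ≈ 1.170611, so EAR ≈ 17.06112%.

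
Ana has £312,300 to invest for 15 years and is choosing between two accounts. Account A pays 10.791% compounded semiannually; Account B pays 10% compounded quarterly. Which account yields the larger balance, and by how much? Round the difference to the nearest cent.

A: (1 + 0.053955)^30 ≈ 4.837957566715, so 312,300 × 4.837957566715 ≈ 1,510,894.1481.
B: (1 + 0.025)^60 ≈ 4.399789748815, so 312,300 × 4.399789748815 ≈ 1,374,054.3386.
Difference ≈ 136,839.8095 in favor of A.

Account A, by £136,839.81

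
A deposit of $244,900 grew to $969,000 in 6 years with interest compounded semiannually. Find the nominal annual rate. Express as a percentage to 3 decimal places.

24.289%

The 12-period growth factor is 969,000/244,900 = 3.95672.
r/2 = 3.95672^(1/12) − 1 ≈ 0.121445, so r ≈ 2·0.121445 = 24.28897%.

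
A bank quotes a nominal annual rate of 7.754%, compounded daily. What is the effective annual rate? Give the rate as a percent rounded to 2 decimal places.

One year is 365 periods at 0.000212438 each: (1 + 0.000212438)^365 ≈ 1.080617.
EAR = 1.080617 − 1 ≈ 8.06166%.

8.06%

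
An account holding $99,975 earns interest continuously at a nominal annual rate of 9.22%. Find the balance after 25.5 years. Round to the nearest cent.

$1,049,448.59

A = P·e^(rt) = 99,975·e^(0.0922·25.5) = 99,975·e^2.3511.
e^2.3511 ≈ 10.49711019752, so A ≈ 1,049,448.5920.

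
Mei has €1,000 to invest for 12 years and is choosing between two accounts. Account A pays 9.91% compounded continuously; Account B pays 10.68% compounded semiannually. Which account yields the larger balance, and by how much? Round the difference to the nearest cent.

Account B, by €200.84

Account A growth factor: e^(0.0991·12) = e^1.1892 ≈ 3.284452594; balance ≈ 3,284.4526.
Account B growth factor: (1 + 0.0534)^24 ≈ 3.485294946; balance ≈ 3,485.2949.
Account B is larger by 200.8424.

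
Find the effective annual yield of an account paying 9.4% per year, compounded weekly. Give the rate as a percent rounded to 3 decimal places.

9.847%

EAR = (1 + 9.4%/52)^52 − 1 = (1 + 0.00180769)^52 − 1.
(1 + 0.00180769)^52 ≈ 1.098467, so EAR ≈ 9.84665%.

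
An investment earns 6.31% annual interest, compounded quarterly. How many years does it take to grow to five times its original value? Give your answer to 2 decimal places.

25.71 years

(1 + 0.015775)^(4t) = 5.
4t = ln 5 / ln(1 + 0.015775) ≈ 1.6094/0.0156519 ≈ 102.8272.
t ≈ 25.7068.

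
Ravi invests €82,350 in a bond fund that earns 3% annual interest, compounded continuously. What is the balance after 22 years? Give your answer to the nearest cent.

A = P·e^(rt) = 82,350·e^(0.03·22) = 82,350·e^0.66.
e^0.66 ≈ 1.9347923344, so A ≈ 159,330.1487.

€159,330.15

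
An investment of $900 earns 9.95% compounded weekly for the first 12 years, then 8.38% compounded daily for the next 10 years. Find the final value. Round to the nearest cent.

$6,857.91

After 12 years at 9.95%: 900 × 3.29649281 ≈ 2,966.8435.
Then 10 years at 8.38%: 2,966.8435 × 2.311516533 ≈ 6,857.9079.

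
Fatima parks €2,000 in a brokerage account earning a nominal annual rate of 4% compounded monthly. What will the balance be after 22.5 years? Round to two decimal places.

Growth factor = (1 + 0.04/12)^270 ≈ 2.455924638.
A ≈ 2,000 × 2.455924638 ≈ 4,911.8493.

€4,911.85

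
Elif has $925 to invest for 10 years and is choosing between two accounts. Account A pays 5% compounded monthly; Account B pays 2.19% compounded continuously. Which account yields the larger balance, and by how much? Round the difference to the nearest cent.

Account A, by $372.01

Account A growth factor: (1 + 0.05/12)^120 ≈ 1.647009498; balance ≈ 1,523.4838.
Account B growth factor: e^(0.0219·10) = e^0.219 ≈ 1.244831277; balance ≈ 1,151.4689.
Account A is larger by 372.0149.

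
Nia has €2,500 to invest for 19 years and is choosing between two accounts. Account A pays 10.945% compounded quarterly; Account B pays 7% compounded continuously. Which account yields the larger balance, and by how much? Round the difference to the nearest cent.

Account A, by €9,998.39

Account A growth factor: (1 + 0.0273625)^76 ≈ 7.7803997969; balance ≈ 19,450.9995.
Account B growth factor: e^(0.07·19) = e^1.33 ≈ 3.781043388; balance ≈ 9,452.6085.
Account A is larger by 9,998.3910.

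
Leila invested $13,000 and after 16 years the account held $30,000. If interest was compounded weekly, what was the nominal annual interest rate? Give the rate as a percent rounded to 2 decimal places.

(1 + r/52)^832 = 30,000/13,000 = 2.30769.
1 + r/52 = 2.30769^(1/832) ≈ 1.001006, so r/52 ≈ 0.00100561.
r ≈ 52·0.00100561 = 5.22918%.

5.23%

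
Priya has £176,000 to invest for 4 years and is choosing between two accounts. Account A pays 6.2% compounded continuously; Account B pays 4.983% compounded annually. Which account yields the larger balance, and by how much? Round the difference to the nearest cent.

Account A, by £11,746.36

A: e^(0.062·4) = e^0.248 ≈ 1.28145993219, so 176,000 × 1.28145993219 ≈ 225,536.9481.
B: (1 + 0.04983)^4 ≈ 1.21471925615, so 176,000 × 1.21471925615 ≈ 213,790.5891.
Difference ≈ 11,746.3590 in favor of A.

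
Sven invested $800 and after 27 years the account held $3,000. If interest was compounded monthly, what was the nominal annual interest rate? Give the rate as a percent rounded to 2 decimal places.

4.91%

The 324-period growth factor is 3,000/800 = 3.75.
r/12 = 3.75^(1/324) − 1 ≈ 0.00408783, so r ≈ 12·0.00408783 = 4.90539%.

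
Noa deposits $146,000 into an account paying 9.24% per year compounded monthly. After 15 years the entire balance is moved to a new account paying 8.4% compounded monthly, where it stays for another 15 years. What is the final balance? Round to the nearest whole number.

Phase 1: 146,000·(1 + 0.0077)^180 ≈ 580,736.8664.
Phase 2: 580,736.8664·(1 + 0.007)^180 ≈ 2,038,375.0576.

$2,038,375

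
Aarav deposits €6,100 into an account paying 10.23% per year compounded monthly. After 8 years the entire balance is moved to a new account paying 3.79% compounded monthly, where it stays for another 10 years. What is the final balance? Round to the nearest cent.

Phase 1: 6,100·(1 + 0.008525)^96 ≈ 13,780.0245.
Phase 2: 13,780.0245·(1 + 0.0379/12)^120 ≈ 20,118.1581.

€20,118.16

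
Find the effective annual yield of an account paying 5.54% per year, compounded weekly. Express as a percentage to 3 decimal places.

5.693%

EAR = (1 + 5.54%/52)^52 − 1 = (1 + 0.00106538)^52 − 1.
(1 + 0.00106538)^52 ≈ 1.056932, so EAR ≈ 5.69321%.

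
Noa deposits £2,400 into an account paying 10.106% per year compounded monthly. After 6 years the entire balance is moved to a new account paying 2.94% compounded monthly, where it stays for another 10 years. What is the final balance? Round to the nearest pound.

Phase 1: 2,400·(1 + 0.10106/12)^72 ≈ 4,389.8265.
Phase 2: 4,389.8265·(1 + 0.00245)^120 ≈ 5,888.0810.

£5,888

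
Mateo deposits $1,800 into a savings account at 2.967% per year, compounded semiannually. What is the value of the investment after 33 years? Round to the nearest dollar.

Growth factor = (1 + 0.014835)^66 ≈ 2.643010183.
A ≈ 1,800 × 2.643010183 ≈ 4,757.4183.

$4,757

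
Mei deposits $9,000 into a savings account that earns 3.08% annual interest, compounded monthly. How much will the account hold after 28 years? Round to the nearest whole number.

$21,296

Growth factor = (1 + 0.0308/12)^336 ≈ 2.3662233087.
A ≈ 9,000 × 2.3662233087 ≈ 21,296.0098.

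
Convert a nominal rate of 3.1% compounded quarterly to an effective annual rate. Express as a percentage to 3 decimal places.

3.136%

One year is 4 periods at 0.00775 each: (1 + 0.00775)^4 ≈ 1.031362.
EAR = 1.031362 − 1 ≈ 3.13622%.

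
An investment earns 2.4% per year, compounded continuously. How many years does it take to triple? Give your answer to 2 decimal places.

e^(0.024t) = 3, so 0.024t = ln 3 ≈ 1.0986.
t ≈ 1.0986/0.024 ≈ 45.7755.

45.78 years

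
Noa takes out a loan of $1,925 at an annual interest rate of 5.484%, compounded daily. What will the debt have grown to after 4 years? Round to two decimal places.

$2,397.12

Growth factor = (1 + 0.05484/365)^1460 ≈ 1.245258978.
A ≈ 1,925 × 1.245258978 ≈ 2,397.1235.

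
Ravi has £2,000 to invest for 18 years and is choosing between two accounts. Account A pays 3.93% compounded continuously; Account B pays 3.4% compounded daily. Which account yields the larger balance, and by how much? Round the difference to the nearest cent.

Account A growth factor: e^(0.0393·18) = e^0.7074 ≈ 2.02870975; balance ≈ 4,057.4195.
Account B growth factor: (1 + 0.034/365)^6570 ≈ 1.844063384; balance ≈ 3,688.1268.
Account A is larger by 369.2927.

Account A, by £369.29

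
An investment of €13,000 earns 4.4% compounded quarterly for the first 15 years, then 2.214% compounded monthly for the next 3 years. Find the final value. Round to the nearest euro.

After 15 years at 4.4%: 13,000 × 1.9278326686 ≈ 25,061.8247.
Then 3 years at 2.214%: 25,061.8247 × 1.0686100687 ≈ 26,781.3182.

€26,781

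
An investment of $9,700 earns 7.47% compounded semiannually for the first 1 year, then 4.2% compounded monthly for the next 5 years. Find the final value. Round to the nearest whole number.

Phase 1: 9,700·(1 + 0.03735)^2 ≈ 10,438.1217.
Phase 2: 10,438.1217·(1 + 0.0035)^60 ≈ 12,872.5612.

$12,873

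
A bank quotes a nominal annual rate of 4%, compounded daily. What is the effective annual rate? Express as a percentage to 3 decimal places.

4.081%

EAR = (1 + 4%/365)^365 − 1 = (1 + 0.000109589)^365 − 1.
(1 + 0.000109589)^365 ≈ 1.040808, so EAR ≈ 4.08085%.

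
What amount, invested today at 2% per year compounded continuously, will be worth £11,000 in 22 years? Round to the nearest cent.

P = A·e^(−rt) = 11,000·e^(−0.44).
e^(−0.44) ≈ 0.64403642108, so P ≈ 7,084.4006.

£7,084.40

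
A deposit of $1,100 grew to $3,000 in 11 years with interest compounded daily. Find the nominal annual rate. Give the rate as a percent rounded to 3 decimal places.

9.122%

The 4015-period growth factor is 3,000/1,100 = 2.72727.
r/365 = 2.72727^(1/4015) − 1 ≈ 0.00024992, so r ≈ 365·0.00024992 = 9.12207%.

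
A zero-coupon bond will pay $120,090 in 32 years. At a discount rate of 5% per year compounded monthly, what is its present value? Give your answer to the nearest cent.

$24,326.48

Periodic rate = 5%/12 = 0.00416667; 384 periods.
P = 120,090/(1 + 0.05/12)^384 ≈ 120,090/4.93659536925 ≈ 24,326.4823.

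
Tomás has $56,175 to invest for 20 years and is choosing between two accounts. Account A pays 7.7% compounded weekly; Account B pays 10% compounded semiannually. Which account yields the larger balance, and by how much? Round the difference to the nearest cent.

Account B, by $133,736.31

A: (1 + 0.077/52)^1040 ≈ 4.65928001051, so 56,175 × 4.65928001051 ≈ 261,735.0546.
B: (1 + 0.05)^40 ≈ 7.03998871212, so 56,175 × 7.03998871212 ≈ 395,471.3659.
Difference ≈ 133,736.3113 in favor of B.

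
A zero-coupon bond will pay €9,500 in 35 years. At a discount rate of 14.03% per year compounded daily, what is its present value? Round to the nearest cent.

Growth factor = (1 + 0.1403/365)^12775 ≈ 135.5792695.
P = 9,500/135.5792695 ≈ 70.0697.

€70.07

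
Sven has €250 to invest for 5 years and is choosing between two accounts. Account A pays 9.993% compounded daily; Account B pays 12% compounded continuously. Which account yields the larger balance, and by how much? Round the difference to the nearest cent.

Account A growth factor: (1 + 0.09993/365)^1825 ≈ 1.64803162; balance ≈ 412.0079.
Account B growth factor: e^(0.12·5) = e^0.6 ≈ 1.8221188; balance ≈ 455.5297.
Account B is larger by 43.5218.

Account B, by €43.52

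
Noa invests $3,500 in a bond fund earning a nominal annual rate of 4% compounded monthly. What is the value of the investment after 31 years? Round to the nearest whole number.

Periodic rate = 4%/12 = 0.00333333; periods = 12·31 = 372.
A = 3,500·(1 + 0.04/12)^372 ≈ 3,500·3.4484950362 ≈ 12,069.7326.

$12,070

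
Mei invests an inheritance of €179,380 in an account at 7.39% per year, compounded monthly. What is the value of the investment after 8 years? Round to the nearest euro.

€323,401

Growth factor = (1 + 0.0739/12)^96 ≈ 1.80288297443.
A ≈ 179,380 × 1.80288297443 ≈ 323,401.1480.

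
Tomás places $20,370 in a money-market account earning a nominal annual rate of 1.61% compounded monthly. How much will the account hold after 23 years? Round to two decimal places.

Growth factor = (1 + 0.0161/12)^276 ≈ 1.4478096272.
A ≈ 20,370 × 1.4478096272 ≈ 29,491.8821.

$29,491.88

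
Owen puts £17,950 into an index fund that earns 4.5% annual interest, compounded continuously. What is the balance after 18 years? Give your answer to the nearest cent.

A = P·e^(rt) = 17,950·e^(0.045·18) = 17,950·e^0.81.
e^0.81 ≈ 2.2479079867, so A ≈ 40,349.9484.

£40,349.95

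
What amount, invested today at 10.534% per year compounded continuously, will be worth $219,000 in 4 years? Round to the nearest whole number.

$143,698

P = A·e^(−rt) = 219,000·e^(−0.42136).
e^(−0.42136) ≈ 0.656153843502, so P ≈ 143,697.6917.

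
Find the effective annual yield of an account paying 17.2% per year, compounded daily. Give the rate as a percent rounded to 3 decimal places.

18.763%

One year is 365 periods at 0.000471233 each: (1 + 0.000471233)^365 ≈ 1.18763.
EAR = 1.18763 − 1 ≈ 18.76297%.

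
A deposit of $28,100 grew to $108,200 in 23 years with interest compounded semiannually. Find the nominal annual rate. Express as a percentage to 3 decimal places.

5.949%

The 46-period growth factor is 108,200/28,100 = 3.85053.
r/2 = 3.85053^(1/46) − 1 ≈ 0.0297427, so r ≈ 2·0.0297427 = 5.94854%.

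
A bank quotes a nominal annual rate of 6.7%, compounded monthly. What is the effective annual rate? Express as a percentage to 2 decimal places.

6.91%

EAR = (1 + 6.7%/12)^12 − 1 = (1 + 0.00558333)^12 − 1.
(1 + 0.00558333)^12 ≈ 1.069096, so EAR ≈ 6.90962%.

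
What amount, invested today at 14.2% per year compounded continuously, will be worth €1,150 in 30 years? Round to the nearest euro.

P = A·e^(−rt) = 1,150·e^(−4.26).
e^(−4.26) ≈ 0.01412230241, so P ≈ 16.2406.

€16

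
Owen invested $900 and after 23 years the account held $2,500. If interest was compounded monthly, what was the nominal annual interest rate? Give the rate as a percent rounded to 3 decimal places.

(1 + r/12)^276 = 2,500/900 = 2.77778.
1 + r/12 = 2.77778^(1/276) ≈ 1.003708, so r/12 ≈ 0.00370849.
r ≈ 12·0.00370849 = 4.45019%.

4.450%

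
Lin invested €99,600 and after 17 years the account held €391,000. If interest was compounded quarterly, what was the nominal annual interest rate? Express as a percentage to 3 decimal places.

8.126%

The 68-period growth factor is 391,000/99,600 = 3.9257.
r/4 = 3.9257^(1/68) − 1 ≈ 0.0203145, so r ≈ 4·0.0203145 = 8.12582%.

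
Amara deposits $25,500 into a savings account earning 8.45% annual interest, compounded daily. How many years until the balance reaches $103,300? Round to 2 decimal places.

16.56 years

We need (1 + 0.000231507)^(365t) = 4.051, so 365t = ln 4.051 / ln 1.000232 ≈ 6043.5398.
t ≈ 6043.5398/365 = 16.5576 years.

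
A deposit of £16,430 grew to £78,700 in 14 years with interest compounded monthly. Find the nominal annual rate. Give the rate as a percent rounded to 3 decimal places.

The 168-period growth factor is 78,700/16,430 = 4.79002.
r/12 = 4.79002^(1/168) − 1 ≈ 0.00936822, so r ≈ 12·0.00936822 = 11.24186%.

11.242%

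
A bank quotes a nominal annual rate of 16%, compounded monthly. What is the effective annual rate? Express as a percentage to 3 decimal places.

17.227%

EAR = (1 + 16%/12)^12 − 1 = (1 + 0.0133333)^12 − 1.
(1 + 0.0133333)^12 ≈ 1.172271, so EAR ≈ 17.22708%.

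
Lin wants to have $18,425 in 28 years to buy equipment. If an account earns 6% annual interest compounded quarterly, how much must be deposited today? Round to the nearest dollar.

Periodic rate = 6%/4 = 0.015; 112 periods.
P = 18,425/(1 + 0.015)^112 ≈ 18,425/5.2990343153 ≈ 3,477.0486.

$3,477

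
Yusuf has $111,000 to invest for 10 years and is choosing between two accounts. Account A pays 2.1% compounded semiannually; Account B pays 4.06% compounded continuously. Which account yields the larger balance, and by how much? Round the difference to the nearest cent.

A: (1 + 0.0105)^20 ≈ 1.23232811558, so 111,000 × 1.23232811558 ≈ 136,788.4208.
B: e^(0.0406·10) = e^0.406 ≈ 1.50080255246, so 111,000 × 1.50080255246 ≈ 166,589.0833.
Difference ≈ 29,800.6625 in favor of B.

Account B, by $29,800.66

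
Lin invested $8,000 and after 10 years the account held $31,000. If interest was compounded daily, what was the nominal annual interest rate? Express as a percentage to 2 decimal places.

13.55%

The 3650-period growth factor is 31,000/8,000 = 3.875.
r/365 = 3.875^(1/3650) − 1 ≈ 0.000371177, so r ≈ 365·0.000371177 = 13.54797%.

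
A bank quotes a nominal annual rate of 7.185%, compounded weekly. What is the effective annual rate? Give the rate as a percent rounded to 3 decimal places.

EAR = (1 + 7.185%/52)^52 − 1 = (1 + 0.00138173)^52 − 1.
(1 + 0.00138173)^52 ≈ 1.074441, so EAR ≈ 7.44409%.

7.444%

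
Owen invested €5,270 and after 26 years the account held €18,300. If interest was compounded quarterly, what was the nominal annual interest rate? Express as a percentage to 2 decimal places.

The 104-period growth factor is 18,300/5,270 = 3.47249.
r/4 = 3.47249^(1/104) − 1 ≈ 0.0120418, so r ≈ 4·0.0120418 = 4.81673%.

4.82%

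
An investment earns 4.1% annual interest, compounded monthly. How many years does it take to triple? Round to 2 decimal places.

(1 + 0.00341667)^(12t) = 3.
12t = ln 3 / ln(1 + 0.00341667) ≈ 1.0986/0.00341084 ≈ 322.0941.
t ≈ 26.8412.

26.84 years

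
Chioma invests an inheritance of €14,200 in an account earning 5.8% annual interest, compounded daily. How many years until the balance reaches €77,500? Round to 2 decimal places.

29.26 years

We need (1 + 0.000158904)^(365t) = 5.4577, so 365t = ln 5.4577 / ln 1.000159 ≈ 10680.4714.
t ≈ 10680.4714/365 = 29.2616 years.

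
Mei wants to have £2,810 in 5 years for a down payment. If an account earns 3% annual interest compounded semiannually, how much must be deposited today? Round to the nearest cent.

£2,421.28

Growth factor = (1 + 0.015)^10 ≈ 1.160540825.
P = 2,810/1.160540825 ≈ 2,421.2849.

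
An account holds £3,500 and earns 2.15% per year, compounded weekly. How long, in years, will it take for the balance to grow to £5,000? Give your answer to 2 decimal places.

16.59 years

We need (1 + 0.000413462)^(52t) = 1.4286, so 52t = ln 1.4286 / ln 1.000413 ≈ 862.8340.
t ≈ 862.8340/52 = 16.5930 years.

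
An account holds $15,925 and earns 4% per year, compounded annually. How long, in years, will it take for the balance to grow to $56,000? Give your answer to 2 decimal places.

32.06 years

We need (1 + 0.04)^t = 3.5165, so t = ln 3.5165 / ln 1.04 ≈ 32.0612.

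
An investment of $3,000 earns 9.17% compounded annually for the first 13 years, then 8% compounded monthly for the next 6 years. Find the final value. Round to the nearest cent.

$15,143.76

After 13 years at 9.17%: 3,000 × 3.128549523 ≈ 9,385.6486.
Then 6 years at 8%: 9,385.6486 × 1.6135021673 ≈ 15,143.7643.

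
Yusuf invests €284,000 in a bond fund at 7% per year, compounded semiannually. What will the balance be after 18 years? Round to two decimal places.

Periodic rate = 7%/2 = 0.035; periods = 2·18 = 36.
A = 284,000·(1 + 0.035)^36 ≈ 284,000·3.45026611146 ≈ 979,875.5757.

€979,875.58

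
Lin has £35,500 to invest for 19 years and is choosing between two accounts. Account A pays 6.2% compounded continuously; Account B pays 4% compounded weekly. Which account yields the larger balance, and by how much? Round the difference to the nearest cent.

A: e^(0.062·19) = e^1.178 ≈ 3.2478719589, so 35,500 × 3.2478719589 ≈ 115,299.4545.
B: (1 + 0.04/52)^988 ≈ 2.1376515975, so 35,500 × 2.1376515975 ≈ 75,886.6317.
Difference ≈ 39,412.8228 in favor of A.

Account A, by £39,412.82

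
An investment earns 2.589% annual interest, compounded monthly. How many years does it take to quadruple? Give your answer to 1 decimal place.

(1 + 0.0021575)^(12t) = 4.
12t = ln 4 / ln(1 + 0.0021575) ≈ 1.3863/0.00215518 ≈ 643.2395.
t ≈ 53.6033.

53.6 years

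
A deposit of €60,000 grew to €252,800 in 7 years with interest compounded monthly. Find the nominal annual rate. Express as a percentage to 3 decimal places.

(1 + r/12)^84 = 252,800/60,000 = 4.21333.
1 + r/12 = 4.21333^(1/84) ≈ 1.017269, so r/12 ≈ 0.0172695.
r ≈ 12·0.0172695 = 20.72339%.

20.723%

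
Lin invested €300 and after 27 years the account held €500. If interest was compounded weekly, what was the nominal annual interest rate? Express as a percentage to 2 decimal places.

(1 + r/52)^1404 = 500/300 = 1.66667.
1 + r/52 = 1.66667^(1/1404) ≈ 1.000364, so r/52 ≈ 0.000363902.
r ≈ 52·0.000363902 = 1.89229%.

1.89%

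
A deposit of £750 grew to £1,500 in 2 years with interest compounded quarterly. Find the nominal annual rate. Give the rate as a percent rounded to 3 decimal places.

36.203%

(1 + r/4)^8 = 1,500/750 = 2.
1 + r/4 = 2^(1/8) ≈ 1.090508, so r/4 ≈ 0.0905077.
r ≈ 4·0.0905077 = 36.20309%.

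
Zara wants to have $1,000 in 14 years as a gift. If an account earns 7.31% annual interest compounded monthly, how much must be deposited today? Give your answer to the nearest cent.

$360.49

Growth factor = (1 + 0.0731/12)^168 ≈ 2.77401435.
P = 1,000/2.77401435 ≈ 360.4884.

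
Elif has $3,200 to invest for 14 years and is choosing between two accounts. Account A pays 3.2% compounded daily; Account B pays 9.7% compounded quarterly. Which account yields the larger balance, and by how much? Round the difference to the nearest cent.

A: (1 + 0.032/365)^5110 ≈ 1.56514796, so 3,200 × 1.56514796 ≈ 5,008.4735.
B: (1 + 0.02425)^56 ≈ 3.825907511, so 3,200 × 3.825907511 ≈ 12,242.9040.
Difference ≈ 7,234.4306 in favor of B.

Account B, by $7,234.43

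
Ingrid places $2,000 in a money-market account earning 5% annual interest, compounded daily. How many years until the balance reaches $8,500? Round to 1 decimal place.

28.9 years

We need (1 + 0.000136986)^(365t) = 4.25, so 365t = ln 4.25 / ln 1.000137 ≈ 10563.2320.
t ≈ 10563.2320/365 = 28.9404 years.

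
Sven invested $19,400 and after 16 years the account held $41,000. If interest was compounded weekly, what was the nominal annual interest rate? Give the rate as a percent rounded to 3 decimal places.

(1 + r/52)^832 = 41,000/19,400 = 2.1134.
1 + r/52 = 2.1134^(1/832) ≈ 1.0009, so r/52 ≈ 0.000899802.
r ≈ 52·0.000899802 = 4.67897%.

4.679%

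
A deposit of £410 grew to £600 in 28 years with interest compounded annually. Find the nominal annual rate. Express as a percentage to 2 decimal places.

(1 + r)^28 = 600/410 = 1.46341.
1 + r = 1.46341^(1/28) ≈ 1.013692, so r ≈ 0.0136919.
r ≈ 1.36919%.

1.37%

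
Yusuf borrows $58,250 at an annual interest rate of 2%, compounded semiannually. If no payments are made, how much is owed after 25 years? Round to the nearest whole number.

$95,800

Growth factor = (1 + 0.01)^50 ≈ 1.6446318218.
A ≈ 58,250 × 1.6446318218 ≈ 95,799.8036.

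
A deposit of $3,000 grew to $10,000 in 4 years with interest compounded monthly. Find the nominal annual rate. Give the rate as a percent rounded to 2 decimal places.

The 48-period growth factor is 10,000/3,000 = 3.33333.
r/12 = 3.33333^(1/48) − 1 ≈ 0.0254, so r ≈ 12·0.0254 = 30.47998%.

30.48%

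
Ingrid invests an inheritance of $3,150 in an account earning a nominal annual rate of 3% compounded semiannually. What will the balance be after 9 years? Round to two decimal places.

Periodic rate = 3%/2 = 0.015; periods = 2·9 = 18.
A = 3,150·(1 + 0.015)^18 ≈ 3,150·1.307340636 ≈ 4,118.1230.

$4,118.12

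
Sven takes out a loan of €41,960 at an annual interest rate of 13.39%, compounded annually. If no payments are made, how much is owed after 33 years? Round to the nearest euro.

Growth factor = (1 + 0.1339)^33 ≈ 63.23636895928.
A ≈ 41,960 × 63.23636895928 ≈ 2,653,398.0415.

€2,653,398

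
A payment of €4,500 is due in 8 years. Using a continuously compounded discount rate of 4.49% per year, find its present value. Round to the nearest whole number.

€3,142

P = A·e^(−rt) = 4,500·e^(−0.3592).
e^(−0.3592) ≈ 0.6982346904, so P ≈ 3,142.0561.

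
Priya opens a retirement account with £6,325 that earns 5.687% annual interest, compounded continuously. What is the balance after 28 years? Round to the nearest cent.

A = P·e^(rt) = 6,325·e^(0.05687·28) = 6,325·e^1.59236.
e^1.59236 ≈ 4.9153354425, so A ≈ 31,089.4967.

£31,089.50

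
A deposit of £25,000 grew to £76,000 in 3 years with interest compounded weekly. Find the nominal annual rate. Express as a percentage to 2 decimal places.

37.19%

(1 + r/52)^156 = 76,000/25,000 = 3.04.
1 + r/52 = 3.04^(1/156) ≈ 1.007153, so r/52 ≈ 0.00715275.
r ≈ 52·0.00715275 = 37.19431%.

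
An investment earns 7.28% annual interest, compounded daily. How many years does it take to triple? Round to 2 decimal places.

(1 + 0.000199452)^(365t) = 3.
365t = ln 3 / ln(1 + 0.000199452) ≈ 1.0986/0.000199432 ≈ 5508.7016.
t ≈ 15.0923.

15.09 years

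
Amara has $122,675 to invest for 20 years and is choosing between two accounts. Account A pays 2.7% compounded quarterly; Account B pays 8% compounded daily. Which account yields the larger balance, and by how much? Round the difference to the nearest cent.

A: (1 + 0.00675)^80 ≈ 1.71289626491, so 122,675 × 1.71289626491 ≈ 210,129.5493.
B: (1 + 0.08/365)^7300 ≈ 4.95216415047, so 122,675 × 4.95216415047 ≈ 607,506.7372.
Difference ≈ 397,377.1879 in favor of B.

Account B, by $397,377.19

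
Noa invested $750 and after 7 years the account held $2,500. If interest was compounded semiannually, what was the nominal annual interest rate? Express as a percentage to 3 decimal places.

17.961%

The 14-period growth factor is 2,500/750 = 3.33333.
r/2 = 3.33333^(1/14) − 1 ≈ 0.0898042, so r ≈ 2·0.0898042 = 17.96084%.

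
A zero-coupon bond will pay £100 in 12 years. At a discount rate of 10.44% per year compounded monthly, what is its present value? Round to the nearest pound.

Growth factor = (1 + 0.0087)^144 ≈ 3.4812162.
P = 100/3.4812162 ≈ 28.7256.

£29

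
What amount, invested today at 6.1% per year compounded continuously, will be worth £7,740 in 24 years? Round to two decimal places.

£1,790.33

P = A·e^(−rt) = 7,740·e^(−1.464).
e^(−1.464) ≈ 0.231309185, so P ≈ 1,790.3331.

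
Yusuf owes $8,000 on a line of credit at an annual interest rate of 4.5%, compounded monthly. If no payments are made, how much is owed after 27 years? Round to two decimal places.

Periodic rate = 4.5%/12 = 0.00375; periods = 12·27 = 324.
A = 8,000·(1 + 0.00375)^324 ≈ 8,000·3.3626439497 ≈ 26,901.1516.

$26,901.15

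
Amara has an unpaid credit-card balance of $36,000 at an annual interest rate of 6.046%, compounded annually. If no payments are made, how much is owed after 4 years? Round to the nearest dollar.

$45,528

Growth factor = (1 + 0.06046)^4 ≈ 1.2646698564.
A ≈ 36,000 × 1.2646698564 ≈ 45,528.1148.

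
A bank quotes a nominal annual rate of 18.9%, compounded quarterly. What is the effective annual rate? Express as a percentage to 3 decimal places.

20.282%

EAR = (1 + 18.9%/4)^4 − 1 = (1 + 0.04725)^4 − 1.
(1 + 0.04725)^4 ≈ 1.202822, so EAR ≈ 20.28223%.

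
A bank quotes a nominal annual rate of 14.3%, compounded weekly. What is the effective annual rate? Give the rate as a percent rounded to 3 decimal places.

15.350%

One year is 52 periods at 0.00275 each: (1 + 0.00275)^52 ≈ 1.153503.
EAR = 1.153503 − 1 ≈ 15.35034%.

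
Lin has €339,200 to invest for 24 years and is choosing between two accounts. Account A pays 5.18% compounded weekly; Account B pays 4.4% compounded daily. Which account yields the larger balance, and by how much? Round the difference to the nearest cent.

Account A growth factor: (1 + 0.0518/52)^1248 ≈ 3.464544621645; balance ≈ 1,175,173.5357.
Account B growth factor: (1 + 0.044/365)^8760 ≈ 2.87466560391; balance ≈ 975,086.5728.
Account A is larger by 200,086.9628.

Account A, by €200,086.96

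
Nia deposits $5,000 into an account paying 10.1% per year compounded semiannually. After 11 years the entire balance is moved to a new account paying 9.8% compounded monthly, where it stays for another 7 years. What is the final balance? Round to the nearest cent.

$29,268.42

After 11 years at 10.1%: 5,000 × 2.9560600239 ≈ 14,780.3001.
Then 7 years at 9.8%: 14,780.3001 × 1.9802319639 ≈ 29,268.4227.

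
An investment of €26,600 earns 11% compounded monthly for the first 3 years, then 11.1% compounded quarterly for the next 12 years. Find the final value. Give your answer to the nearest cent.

€137,450.15

After 3 years at 11%: 26,600 × 1.3888786292 ≈ 36,944.1715.
Then 12 years at 11.1%: 36,944.1715 × 3.72048280517 ≈ 137,450.1550.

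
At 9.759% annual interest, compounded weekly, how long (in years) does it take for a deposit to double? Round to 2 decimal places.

7.11 years

(1 + 0.00187673)^(52t) = 2.
52t = ln 2 / ln(1 + 0.00187673) ≈ 0.69315/0.00187497 ≈ 369.6840.
t ≈ 7.1093.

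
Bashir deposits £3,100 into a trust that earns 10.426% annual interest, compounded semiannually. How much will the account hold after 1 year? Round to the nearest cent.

Growth factor = (1 + 0.05213)^2 ≈ 1.106977537.
A ≈ 3,100 × 1.106977537 ≈ 3,431.6304.

£3,431.63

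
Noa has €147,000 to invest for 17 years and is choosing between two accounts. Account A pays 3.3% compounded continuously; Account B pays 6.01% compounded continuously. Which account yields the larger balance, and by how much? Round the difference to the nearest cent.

Account B, by €150,746.91

Account A growth factor: e^(0.033·17) = e^0.561 ≈ 1.75242404842; balance ≈ 257,606.3351.
Account B growth factor: e^(0.0601·17) = e^1.0217 ≈ 2.7779132046; balance ≈ 408,353.2411.
Account B is larger by 150,746.9060.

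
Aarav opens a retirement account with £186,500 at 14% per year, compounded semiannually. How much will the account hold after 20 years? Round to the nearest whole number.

Growth factor = (1 + 0.07)^40 ≈ 14.97445783921.
A ≈ 186,500 × 14.97445783921 ≈ 2,792,736.3870.

£2,792,736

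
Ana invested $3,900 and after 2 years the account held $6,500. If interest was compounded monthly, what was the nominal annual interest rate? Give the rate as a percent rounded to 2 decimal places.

(1 + r/12)^24 = 6,500/3,900 = 1.66667.
1 + r/12 = 1.66667^(1/24) ≈ 1.021513, so r/12 ≈ 0.0215125.
r ≈ 12·0.0215125 = 25.81504%.

25.82%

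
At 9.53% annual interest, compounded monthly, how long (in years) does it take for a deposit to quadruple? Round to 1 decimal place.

14.6 years

(1 + 0.00794167)^(12t) = 4.
12t = ln 4 / ln(1 + 0.00794167) ≈ 1.3863/0.0079103 ≈ 175.2519.
t ≈ 14.6043.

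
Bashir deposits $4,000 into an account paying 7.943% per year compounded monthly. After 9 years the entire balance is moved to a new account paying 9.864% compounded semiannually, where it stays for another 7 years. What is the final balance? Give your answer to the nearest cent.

$16,003.41

After 9 years at 7.943%: 4,000 × 2.0391120977 ≈ 8,156.4484.
Then 7 years at 9.864%: 8,156.4484 × 1.962055591 ≈ 16,003.4052.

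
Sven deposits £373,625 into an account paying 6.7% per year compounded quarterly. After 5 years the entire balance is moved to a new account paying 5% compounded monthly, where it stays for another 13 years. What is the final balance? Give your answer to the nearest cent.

Phase 1: 373,625·(1 + 0.01675)^20 ≈ 520,858.2526.
Phase 2: 520,858.2526·(1 + 0.05/12)^156 ≈ 996,378.8133.

£996,378.81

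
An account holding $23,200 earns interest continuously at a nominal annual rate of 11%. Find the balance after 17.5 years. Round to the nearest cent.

A = P·e^(rt) = 23,200·e^(0.11·17.5) = 23,200·e^1.925.
e^1.925 ≈ 6.8551486659, so A ≈ 159,039.4490.

$159,039.45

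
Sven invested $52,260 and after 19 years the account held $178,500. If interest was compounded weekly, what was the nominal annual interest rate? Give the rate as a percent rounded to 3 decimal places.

6.469%

(1 + r/52)^988 = 178,500/52,260 = 3.41561.
1 + r/52 = 3.41561^(1/988) ≈ 1.001244, so r/52 ≈ 0.00124405.
r ≈ 52·0.00124405 = 6.46906%.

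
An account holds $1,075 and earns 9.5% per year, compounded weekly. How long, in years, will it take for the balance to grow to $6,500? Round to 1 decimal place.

(1 + 0.00182692)^(52t) = 6,500/1,075 = 6.0465.
52t·ln(1 + 0.00182692) = ln(6.0465); 52t = 1.7995/0.00182526 ≈ 985.8788.
t ≈ 18.9592 years.

19.0 years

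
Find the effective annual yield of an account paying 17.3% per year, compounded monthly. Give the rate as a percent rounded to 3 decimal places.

18.740%

One year is 12 periods at 0.0144167 each: (1 + 0.0144167)^12 ≈ 1.187399.
EAR = 1.187399 − 1 ≈ 18.73985%.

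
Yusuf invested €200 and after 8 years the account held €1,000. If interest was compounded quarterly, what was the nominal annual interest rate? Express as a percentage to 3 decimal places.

The 32-period growth factor is 1,000/200 = 5.
r/4 = 5^(1/32) − 1 ≈ 0.0515812, so r ≈ 4·0.0515812 = 20.63248%.

20.632%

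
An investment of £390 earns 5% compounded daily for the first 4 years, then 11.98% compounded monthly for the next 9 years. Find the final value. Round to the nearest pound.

£1,393

Phase 1: 390·(1 + 0.05/365)^1460 ≈ 476.3406.
Phase 2: 476.3406·(1 + 0.1198/12)^108 ≈ 1,392.6819.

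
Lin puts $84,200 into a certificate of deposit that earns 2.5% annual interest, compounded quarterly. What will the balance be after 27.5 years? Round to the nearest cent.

$167,093.81

Growth factor = (1 + 0.00625)^110 ≈ 1.98448705977.
A ≈ 84,200 × 1.98448705977 ≈ 167,093.8104.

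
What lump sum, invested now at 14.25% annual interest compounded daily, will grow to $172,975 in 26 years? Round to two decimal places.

$4,258.30

Periodic rate = 14.25%/365 = 0.000390411; 9490 periods.
P = 172,975/(1 + 0.1425/365)^9490 ≈ 172,975/40.6206660001 ≈ 4,258.3004.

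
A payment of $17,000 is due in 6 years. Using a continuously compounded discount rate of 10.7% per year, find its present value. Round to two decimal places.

$8,946.06

P = A·e^(−rt) = 17,000·e^(−0.642).
e^(−0.642) ≈ 0.52623889308, so P ≈ 8,946.0612.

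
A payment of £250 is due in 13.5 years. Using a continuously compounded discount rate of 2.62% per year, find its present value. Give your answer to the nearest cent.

£175.52

P = A·e^(−rt) = 250·e^(−0.3537).
e^(−0.3537) ≈ 0.702085561, so P ≈ 175.5214.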